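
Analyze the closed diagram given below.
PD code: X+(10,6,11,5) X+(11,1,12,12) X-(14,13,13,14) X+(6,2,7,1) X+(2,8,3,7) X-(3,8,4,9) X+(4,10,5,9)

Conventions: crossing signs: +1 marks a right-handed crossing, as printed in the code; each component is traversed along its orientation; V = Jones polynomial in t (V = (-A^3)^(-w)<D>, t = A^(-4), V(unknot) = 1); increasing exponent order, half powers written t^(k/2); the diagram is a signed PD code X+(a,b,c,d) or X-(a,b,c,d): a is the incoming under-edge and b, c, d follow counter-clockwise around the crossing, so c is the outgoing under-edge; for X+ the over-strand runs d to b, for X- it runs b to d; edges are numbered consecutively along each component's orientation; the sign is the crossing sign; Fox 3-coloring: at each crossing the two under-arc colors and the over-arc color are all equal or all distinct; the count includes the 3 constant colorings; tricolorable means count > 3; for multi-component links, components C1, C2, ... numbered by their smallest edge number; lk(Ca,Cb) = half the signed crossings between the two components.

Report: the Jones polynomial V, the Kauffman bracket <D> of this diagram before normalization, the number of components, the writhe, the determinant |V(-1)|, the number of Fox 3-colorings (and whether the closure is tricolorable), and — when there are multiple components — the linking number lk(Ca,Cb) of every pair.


V(t) = -t^(1/2) - t^(3/2) - t^(5/2) + t^(9/2)
bracket: -A^-9 + A^-1 + A^3 + A^7, w = +3
2 components, writhe +3, over 7 crossings
lk(C1,C2) = 0
det 0, colorings 27 of 3^7 — tricolorable
observation: w = +3 shifts under R1 moves; the (-A^3)^(-3) factor cancels that in V


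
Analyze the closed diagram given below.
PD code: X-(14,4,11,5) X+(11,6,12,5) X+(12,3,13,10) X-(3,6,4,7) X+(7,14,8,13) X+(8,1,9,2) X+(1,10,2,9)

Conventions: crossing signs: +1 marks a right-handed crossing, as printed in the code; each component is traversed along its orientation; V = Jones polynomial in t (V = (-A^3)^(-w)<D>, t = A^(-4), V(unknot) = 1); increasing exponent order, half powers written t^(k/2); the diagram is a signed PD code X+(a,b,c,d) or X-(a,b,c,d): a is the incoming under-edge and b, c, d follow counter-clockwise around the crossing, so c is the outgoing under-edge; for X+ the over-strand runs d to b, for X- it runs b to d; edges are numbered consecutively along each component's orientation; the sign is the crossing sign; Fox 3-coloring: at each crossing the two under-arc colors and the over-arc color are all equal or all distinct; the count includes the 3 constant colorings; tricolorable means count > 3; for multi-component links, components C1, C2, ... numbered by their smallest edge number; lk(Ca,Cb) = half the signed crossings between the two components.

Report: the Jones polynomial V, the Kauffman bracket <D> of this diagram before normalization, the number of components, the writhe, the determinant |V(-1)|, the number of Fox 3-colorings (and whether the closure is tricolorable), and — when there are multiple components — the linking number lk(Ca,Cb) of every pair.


V(t) = t + 2t^3 + t^5
bracket: -A^-11 - 2A^-3 - A^5, w = +3
3 components, writhe +3, over 7 crossings
lk(C1,C2) = +1
linking number lk(C1,C3) = 0
lk(C2,C3): +1
det 4, colorings 3 of 3^7 — not tricolorable
observation: summing lk over 3 pairs gives +2


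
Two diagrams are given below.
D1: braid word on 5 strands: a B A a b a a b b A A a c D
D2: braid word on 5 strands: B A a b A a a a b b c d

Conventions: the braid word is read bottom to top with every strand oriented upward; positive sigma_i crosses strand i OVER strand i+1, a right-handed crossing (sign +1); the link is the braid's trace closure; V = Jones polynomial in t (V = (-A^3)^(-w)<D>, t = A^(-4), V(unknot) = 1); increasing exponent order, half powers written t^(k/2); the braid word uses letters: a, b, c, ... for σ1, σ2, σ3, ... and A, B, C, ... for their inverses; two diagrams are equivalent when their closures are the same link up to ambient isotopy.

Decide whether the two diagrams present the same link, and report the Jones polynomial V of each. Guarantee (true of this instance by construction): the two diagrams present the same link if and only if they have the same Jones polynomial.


same link: yes
V(D1) = t + 2t^3 + t^5  [14 crossings, <D> = A^-8 + 2 + A^8, w = +4]
V(D2) = t + 2t^3 + t^5  [12 crossings, <D> = A^-2 + 2A^6 + A^14, w = +6]
insight: Markov moves rewrite D1 (14 crossings) into D2 (12)


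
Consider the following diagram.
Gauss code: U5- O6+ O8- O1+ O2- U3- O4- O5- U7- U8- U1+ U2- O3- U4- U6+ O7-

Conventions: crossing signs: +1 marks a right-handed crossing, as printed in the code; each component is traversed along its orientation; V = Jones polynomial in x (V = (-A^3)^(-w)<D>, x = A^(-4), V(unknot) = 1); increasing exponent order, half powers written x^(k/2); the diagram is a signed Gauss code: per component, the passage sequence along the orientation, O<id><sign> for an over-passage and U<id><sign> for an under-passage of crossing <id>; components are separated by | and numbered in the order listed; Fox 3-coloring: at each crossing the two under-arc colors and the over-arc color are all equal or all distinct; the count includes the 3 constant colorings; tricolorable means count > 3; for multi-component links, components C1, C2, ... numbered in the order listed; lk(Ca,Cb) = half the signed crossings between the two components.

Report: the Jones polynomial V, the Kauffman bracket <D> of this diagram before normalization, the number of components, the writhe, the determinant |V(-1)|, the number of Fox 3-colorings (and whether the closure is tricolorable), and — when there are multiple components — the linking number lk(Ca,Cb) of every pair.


Jones polynomial: V(x) = -x^-6 + x^-5 - x^-4 + 2x^-3 - x^-2 + x^-1
<D> = A^-8 - A^-4 + 2 - A^4 + A^8 - A^12; writhe -4
components 1, writhe -4 (8 crossings)
3-colorings: 3 of 3^8, det 7 — not tricolorable
note: w = -4 shifts under R1 moves; the (-A^3)^(4) factor cancels that in V


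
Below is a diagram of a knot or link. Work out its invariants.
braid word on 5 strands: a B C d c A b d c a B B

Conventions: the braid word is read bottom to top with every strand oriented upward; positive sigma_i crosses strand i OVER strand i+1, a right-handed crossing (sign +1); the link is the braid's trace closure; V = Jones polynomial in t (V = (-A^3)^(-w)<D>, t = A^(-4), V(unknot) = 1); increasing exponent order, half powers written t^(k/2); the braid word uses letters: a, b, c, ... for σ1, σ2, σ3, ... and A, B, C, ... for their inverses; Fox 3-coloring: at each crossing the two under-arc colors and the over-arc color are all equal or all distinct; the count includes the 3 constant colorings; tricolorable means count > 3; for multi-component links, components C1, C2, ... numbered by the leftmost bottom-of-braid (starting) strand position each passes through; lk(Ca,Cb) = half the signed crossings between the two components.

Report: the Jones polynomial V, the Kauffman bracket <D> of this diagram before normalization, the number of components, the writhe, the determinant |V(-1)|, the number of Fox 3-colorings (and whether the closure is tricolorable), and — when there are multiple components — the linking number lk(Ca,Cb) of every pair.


V = -t^-3 + t^-2 - t^-1 + 3 - t + t^2 - t^3
<D> = -A^-6 + A^-2 - A^2 + 3A^6 - A^10 + A^14 - A^18 (w = +2)
1 component over 12 crossings, w = +2
27 Fox colorings among 3^12, |V(-1)| = 9: tricolorable
why: palindromic: swapping t for 1/t fixes V


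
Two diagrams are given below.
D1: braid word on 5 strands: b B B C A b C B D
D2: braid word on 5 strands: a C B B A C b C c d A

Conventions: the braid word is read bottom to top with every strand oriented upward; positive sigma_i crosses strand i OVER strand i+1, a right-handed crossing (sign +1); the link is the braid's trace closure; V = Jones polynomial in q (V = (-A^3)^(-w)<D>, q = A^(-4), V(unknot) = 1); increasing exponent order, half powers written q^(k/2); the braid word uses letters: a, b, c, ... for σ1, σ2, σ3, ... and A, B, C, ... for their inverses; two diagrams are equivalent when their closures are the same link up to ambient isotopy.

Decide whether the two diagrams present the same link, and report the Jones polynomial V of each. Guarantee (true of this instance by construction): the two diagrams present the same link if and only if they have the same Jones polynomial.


same link: yes
V(D1) = -q^(-9/2) - q^(-5/2) + q^(-3/2) - q^(-1/2)  [9 crossings, <D> = A^-13 - A^-9 + A^-5 + A^3, w = -5]
V(D2) = -q^(-9/2) - q^(-5/2) + q^(-3/2) - q^(-1/2)  (w -3, c 11, <D> = A^-7 - A^-3 + A + A^9)
note: D2 (11 crossings) and D1 (9) are Markov-related braid presentations


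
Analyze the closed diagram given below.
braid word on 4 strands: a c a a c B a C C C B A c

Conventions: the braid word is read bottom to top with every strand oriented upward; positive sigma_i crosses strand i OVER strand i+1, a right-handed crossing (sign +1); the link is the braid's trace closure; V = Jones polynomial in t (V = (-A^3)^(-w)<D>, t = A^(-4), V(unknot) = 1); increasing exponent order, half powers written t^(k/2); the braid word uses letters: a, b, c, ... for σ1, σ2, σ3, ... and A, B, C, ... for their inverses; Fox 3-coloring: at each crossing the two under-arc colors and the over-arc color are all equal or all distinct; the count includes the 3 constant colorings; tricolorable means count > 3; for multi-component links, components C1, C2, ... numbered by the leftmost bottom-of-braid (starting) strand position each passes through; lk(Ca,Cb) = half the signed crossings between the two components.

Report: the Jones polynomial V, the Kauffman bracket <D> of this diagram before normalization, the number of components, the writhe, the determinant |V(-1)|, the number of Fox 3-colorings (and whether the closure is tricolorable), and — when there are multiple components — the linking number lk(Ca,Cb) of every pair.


Jones polynomial: V(t) = -t^-4 + 2t^-3 - 3t^-2 + 4t^-1 - 4 + 5t - 3t^2 + 3t^3 - 2t^4
<D> = 2A^-13 - 3A^-9 + 3A^-5 - 5A^-1 + 4A^3 - 4A^7 + 3A^11 - 2A^15 + A^19; writhe +1
components 1, writhe +1 (13 crossings)
3-colorings: 9 of 3^13, det 27 — tricolorable
note: the span of V is 8, forcing >= 8 crossings in any diagram


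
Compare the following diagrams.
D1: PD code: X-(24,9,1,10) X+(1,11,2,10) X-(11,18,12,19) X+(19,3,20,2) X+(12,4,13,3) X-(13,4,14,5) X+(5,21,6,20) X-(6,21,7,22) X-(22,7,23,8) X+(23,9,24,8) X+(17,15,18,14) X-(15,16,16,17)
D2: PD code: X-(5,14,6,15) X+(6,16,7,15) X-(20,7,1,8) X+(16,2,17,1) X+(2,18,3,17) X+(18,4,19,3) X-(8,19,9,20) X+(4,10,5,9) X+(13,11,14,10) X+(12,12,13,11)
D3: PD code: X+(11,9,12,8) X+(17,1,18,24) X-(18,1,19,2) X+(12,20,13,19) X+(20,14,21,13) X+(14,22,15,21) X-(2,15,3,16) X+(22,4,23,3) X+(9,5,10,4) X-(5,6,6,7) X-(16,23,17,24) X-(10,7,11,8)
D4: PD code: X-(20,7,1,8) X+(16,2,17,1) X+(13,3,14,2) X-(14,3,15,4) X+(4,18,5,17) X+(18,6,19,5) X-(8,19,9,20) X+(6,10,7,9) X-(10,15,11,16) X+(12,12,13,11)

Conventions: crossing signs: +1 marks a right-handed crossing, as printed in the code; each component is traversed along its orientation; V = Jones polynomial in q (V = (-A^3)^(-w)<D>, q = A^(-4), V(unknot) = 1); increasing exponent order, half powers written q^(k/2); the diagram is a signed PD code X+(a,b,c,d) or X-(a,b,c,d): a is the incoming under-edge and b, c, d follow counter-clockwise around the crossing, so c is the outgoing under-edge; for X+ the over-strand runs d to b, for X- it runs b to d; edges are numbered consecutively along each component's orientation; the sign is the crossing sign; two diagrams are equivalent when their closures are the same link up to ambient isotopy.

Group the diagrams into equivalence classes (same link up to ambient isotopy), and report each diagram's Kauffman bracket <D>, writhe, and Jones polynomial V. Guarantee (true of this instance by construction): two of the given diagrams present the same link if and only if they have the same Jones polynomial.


equivalence classes: {D1} | {D2, D3, D4}
D1 (bracket 1; 12 crossings at w = 0): V = 1
D2 (bracket A^-8 - 2A^-4 + 2 - 2A^4 + 2A^8 - A^12 + A^16; 10 crossings at w = +4): V = q^-1 - 1 + 2q - 2q^2 + 2q^3 - 2q^4 + q^5
V(D3) = q^-1 - 1 + 2q - 2q^2 + 2q^3 - 2q^4 + q^5  (w +2, c 12, <D> = A^-14 - 2A^-10 + 2A^-6 - 2A^-2 + 2A^2 - A^6 + A^10)
V(D4) = q^-1 - 1 + 2q - 2q^2 + 2q^3 - 2q^4 + q^5  (w +2, c 10, <D> = A^-14 - 2A^-10 + 2A^-6 - 2A^-2 + 2A^2 - A^6 + A^10)
key observation: 2 values of V(q) split the 4 diagrams


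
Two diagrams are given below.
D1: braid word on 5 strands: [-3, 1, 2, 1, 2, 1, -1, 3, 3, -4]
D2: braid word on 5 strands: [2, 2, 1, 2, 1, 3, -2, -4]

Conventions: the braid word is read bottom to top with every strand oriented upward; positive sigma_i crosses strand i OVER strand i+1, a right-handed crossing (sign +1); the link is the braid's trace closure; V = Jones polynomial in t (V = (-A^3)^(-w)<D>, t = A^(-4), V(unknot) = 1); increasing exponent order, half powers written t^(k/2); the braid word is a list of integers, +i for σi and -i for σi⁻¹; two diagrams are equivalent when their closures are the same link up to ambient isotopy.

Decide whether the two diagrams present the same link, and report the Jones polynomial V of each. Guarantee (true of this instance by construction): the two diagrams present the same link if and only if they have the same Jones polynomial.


equivalent: yes
D1 (bracket -A^-4 + 1 + A^8; 10 crossings at w = +4): V = t + t^3 - t^4
D2 (bracket -A^-4 + 1 + A^8; 8 crossings at w = +4): V = t + t^3 - t^4
key observation: one V(t) for all 2 diagrams — one class (guaranteed)


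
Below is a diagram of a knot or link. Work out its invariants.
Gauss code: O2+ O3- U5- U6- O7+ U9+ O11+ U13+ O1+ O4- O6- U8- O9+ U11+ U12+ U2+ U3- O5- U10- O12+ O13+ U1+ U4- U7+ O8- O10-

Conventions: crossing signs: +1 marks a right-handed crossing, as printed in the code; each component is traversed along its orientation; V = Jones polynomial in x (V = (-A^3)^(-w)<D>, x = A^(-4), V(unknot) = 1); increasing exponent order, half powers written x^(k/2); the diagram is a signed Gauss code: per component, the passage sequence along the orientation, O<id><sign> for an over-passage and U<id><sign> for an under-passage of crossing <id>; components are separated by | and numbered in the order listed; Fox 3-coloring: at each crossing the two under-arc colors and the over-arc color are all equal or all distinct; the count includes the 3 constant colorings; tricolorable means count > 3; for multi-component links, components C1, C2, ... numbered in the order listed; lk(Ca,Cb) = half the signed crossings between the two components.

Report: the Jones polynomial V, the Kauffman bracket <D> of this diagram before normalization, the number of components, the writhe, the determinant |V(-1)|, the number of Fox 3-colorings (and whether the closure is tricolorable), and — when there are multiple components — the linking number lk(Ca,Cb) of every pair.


V(x) = x^-3 - x^-2 + x^-1 - 1 + x - x^2 + x^3
bracket: -A^-9 + A^-5 - A^-1 + A^3 - A^7 + A^11 - A^15, w = +1
1 component, writhe +1, over 13 crossings
det 7, colorings 3 of 3^13 — not tricolorable
observation: palindromic: swapping x for 1/x fixes V


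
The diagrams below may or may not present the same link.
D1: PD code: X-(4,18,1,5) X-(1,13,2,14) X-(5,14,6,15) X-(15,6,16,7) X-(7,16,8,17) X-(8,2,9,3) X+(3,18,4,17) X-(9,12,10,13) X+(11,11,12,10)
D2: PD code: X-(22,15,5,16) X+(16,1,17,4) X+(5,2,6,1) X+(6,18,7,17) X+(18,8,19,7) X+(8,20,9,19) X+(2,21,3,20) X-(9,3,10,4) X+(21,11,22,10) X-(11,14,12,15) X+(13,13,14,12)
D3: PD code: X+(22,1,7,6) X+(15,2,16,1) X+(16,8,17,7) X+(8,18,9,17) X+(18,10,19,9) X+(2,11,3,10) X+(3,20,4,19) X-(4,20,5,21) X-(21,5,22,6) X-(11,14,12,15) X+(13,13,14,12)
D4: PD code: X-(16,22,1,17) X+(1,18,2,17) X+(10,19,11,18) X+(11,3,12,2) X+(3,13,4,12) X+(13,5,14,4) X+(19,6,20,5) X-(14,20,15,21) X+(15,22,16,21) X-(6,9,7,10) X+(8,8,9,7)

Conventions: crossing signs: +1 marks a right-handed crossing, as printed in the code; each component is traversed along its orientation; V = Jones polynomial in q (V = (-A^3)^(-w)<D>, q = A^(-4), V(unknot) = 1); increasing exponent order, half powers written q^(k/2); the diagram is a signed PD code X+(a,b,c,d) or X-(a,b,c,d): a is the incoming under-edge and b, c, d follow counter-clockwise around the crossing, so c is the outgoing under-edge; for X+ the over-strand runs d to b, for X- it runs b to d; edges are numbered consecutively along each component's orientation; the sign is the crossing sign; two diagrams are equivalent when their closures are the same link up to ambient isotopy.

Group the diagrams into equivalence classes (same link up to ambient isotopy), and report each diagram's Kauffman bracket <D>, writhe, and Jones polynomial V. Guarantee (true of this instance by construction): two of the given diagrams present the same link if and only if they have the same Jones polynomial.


grouping into links: {D1} | {D2, D3, D4}
V(D1) = q^(-13/2) - q^(-11/2) + q^(-9/2) - 2q^(-7/2) - q^(-3/2)  (w -5, c 9, <D> = A^-9 + 2A^-1 - A^3 + A^7 - A^11)
D2 (bracket -A^-11 + A^-7 - A^-3 + 2A + A^9; 11 crossings at w = +5): V = -q^(3/2) - 2q^(7/2) + q^(9/2) - q^(11/2) + q^(13/2)
V(D3) = -q^(3/2) - 2q^(7/2) + q^(9/2) - q^(11/2) + q^(13/2)  [11 crossings, <D> = -A^-11 + A^-7 - A^-3 + 2A + A^9, w = +5]
D4 (bracket -A^-11 + A^-7 - A^-3 + 2A + A^9; 11 crossings at w = +5): V = -q^(3/2) - 2q^(7/2) + q^(9/2) - q^(11/2) + q^(13/2)
key observation: 2 classes among 4 diagrams; unequal V(q) rules out equality


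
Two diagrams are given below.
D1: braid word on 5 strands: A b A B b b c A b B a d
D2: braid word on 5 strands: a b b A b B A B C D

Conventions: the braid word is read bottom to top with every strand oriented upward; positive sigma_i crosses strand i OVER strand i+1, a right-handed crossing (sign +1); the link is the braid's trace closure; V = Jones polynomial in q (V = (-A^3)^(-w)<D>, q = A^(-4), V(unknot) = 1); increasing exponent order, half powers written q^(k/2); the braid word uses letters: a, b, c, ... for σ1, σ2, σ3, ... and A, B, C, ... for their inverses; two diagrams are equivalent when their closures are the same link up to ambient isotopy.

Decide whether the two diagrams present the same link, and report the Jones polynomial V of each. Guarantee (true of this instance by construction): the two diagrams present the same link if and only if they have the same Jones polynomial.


same link: yes
V(D1) = q^-2 - q^-1 + 1 - q + q^2  [12 crossings, <D> = A^-2 - A^2 + A^6 - A^10 + A^14, w = +2]
D2 (bracket A^-14 - A^-10 + A^-6 - A^-2 + A^2; 10 crossings at w = -2): V = q^-2 - q^-1 + 1 - q + q^2
note: all 2 diagrams share one V(q), hence one class


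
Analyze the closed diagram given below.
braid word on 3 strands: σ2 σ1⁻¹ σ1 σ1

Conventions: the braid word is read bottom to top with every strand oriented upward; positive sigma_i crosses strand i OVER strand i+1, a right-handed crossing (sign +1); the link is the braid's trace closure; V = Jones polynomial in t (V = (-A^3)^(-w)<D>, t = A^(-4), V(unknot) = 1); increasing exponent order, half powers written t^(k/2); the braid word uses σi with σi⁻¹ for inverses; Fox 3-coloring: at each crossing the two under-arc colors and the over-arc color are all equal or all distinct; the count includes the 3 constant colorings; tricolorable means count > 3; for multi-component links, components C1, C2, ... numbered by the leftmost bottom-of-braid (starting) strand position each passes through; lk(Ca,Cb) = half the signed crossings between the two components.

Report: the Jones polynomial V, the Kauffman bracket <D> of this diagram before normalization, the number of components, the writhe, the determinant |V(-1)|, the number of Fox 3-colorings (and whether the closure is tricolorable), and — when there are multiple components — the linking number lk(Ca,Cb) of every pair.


V(t) = 1
bracket: A^6, w = +2
1 component, writhe +2, over 4 crossings
det 1, colorings 3 of 3^4 — not tricolorable
observation: w = +2 (over 4 crossings) is diagram-only; (-A^3)^(-2) removes it from V


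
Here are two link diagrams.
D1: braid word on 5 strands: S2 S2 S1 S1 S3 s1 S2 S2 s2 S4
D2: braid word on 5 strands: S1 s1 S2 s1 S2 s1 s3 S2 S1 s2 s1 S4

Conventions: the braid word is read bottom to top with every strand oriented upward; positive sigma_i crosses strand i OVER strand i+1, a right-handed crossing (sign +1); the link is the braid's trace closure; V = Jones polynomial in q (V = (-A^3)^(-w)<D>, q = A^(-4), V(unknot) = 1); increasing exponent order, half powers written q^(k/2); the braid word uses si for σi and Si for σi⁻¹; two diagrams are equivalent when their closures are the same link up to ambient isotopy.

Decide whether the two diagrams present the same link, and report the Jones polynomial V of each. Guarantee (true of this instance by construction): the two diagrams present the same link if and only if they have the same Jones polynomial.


same link: no
V(D1) = -q^-4 + q^-3 + q^-1  [10 crossings, <D> = A^-14 + A^-6 - A^-2, w = -6]
V(D2) = -q^-3 + 2q^-2 - 2q^-1 + 3 - 2q + 2q^2 - q^3  [12 crossings, <D> = -A^-12 + 2A^-8 - 2A^-4 + 3 - 2A^4 + 2A^8 - A^12, w = 0]
insight: 2 values of V(q) split the 2 diagrams


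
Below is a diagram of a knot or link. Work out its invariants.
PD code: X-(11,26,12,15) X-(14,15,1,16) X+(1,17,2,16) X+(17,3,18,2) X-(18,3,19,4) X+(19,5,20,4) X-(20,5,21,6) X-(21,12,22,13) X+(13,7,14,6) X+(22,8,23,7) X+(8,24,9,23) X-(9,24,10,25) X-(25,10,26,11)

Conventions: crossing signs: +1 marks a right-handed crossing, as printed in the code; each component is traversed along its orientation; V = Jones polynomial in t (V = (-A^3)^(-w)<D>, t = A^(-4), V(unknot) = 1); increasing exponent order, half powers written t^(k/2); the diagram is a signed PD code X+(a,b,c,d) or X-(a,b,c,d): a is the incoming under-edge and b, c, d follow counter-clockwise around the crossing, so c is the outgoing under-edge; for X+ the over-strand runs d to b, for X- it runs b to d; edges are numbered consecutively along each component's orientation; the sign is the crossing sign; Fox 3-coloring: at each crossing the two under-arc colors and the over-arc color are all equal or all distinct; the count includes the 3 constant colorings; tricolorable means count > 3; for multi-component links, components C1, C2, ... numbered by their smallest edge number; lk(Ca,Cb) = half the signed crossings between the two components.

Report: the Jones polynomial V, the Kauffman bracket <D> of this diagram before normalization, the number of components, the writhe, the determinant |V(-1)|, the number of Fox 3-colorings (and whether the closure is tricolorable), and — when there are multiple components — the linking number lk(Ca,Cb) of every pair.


V = -t^(-5/2) - t^(-1/2)
<D> = A^-1 + A^7 (w = -1)
2 components over 13 crossings, w = -1
lk(C1,C2): -1
3 Fox colorings among 3^13, |V(-1)| = 2: not tricolorable
why: the 1 component pair carries total linking -1


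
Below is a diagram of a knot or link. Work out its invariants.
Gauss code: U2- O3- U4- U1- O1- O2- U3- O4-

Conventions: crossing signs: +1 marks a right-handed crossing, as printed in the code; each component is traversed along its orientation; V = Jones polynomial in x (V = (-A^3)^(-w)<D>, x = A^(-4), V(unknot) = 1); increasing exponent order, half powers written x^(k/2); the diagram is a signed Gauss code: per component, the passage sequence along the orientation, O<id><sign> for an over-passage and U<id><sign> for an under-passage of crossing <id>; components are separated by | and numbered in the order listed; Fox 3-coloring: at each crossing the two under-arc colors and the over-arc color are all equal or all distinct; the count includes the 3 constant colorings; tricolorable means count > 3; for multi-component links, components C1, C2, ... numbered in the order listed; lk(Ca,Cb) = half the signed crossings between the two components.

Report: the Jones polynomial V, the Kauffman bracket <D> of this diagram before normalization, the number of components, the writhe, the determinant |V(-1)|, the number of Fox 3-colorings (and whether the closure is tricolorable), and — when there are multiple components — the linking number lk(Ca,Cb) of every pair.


V = -x^-4 + x^-3 + x^-1
<D> = A^-8 + 1 - A^4 (w = -4)
1 component over 4 crossings, w = -4
9 Fox colorings among 3^4, |V(-1)| = 3: tricolorable
why: w = -4 shifts under R1 moves; the (-A^3)^(4) factor cancels that in V


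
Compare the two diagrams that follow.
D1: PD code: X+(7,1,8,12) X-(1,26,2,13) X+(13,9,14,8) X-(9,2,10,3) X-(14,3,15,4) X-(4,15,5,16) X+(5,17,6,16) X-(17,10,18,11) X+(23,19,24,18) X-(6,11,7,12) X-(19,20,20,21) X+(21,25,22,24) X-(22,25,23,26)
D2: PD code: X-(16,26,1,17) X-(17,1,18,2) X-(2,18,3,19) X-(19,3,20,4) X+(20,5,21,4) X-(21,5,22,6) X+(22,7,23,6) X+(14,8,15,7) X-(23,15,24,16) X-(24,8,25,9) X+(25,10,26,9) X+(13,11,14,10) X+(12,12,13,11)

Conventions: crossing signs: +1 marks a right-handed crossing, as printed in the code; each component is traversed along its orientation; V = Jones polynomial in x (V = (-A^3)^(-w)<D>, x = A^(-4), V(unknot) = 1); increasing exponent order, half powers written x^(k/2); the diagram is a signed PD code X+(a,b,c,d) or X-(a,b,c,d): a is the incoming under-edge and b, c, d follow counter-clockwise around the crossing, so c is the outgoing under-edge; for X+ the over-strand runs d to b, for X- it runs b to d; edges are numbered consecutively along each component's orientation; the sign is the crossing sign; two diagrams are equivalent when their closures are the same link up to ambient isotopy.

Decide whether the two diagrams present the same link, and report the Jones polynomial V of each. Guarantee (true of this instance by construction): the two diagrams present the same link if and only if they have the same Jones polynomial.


equivalent: no
V(D1) = -x^(-5/2) - x^(-1/2)  (w -3, c 13, <D> = A^-7 + A)
V(D2) = -x^(-11/2) + x^(-9/2) - x^(-7/2) - x^(-3/2)  [13 crossings, <D> = A^3 + A^11 - A^15 + A^19, w = -1]
key observation: comparing 2 Jones polynomials yields 2 groups


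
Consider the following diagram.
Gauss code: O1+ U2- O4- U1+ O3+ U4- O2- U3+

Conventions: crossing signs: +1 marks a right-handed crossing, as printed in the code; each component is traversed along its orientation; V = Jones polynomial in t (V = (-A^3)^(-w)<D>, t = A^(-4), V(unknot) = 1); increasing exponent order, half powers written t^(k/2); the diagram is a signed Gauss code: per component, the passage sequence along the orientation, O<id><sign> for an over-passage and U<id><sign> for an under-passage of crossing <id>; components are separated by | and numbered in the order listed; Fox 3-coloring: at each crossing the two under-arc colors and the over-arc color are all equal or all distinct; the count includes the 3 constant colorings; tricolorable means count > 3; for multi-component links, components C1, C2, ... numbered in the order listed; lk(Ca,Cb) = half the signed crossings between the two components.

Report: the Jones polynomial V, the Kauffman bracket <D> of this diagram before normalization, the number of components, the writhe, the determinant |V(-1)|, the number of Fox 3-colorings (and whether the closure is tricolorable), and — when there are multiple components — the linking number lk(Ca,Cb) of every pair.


V = t^-2 - t^-1 + 1 - t + t^2
<D> = A^-8 - A^-4 + 1 - A^4 + A^8 (w = 0)
1 component over 4 crossings, w = 0
3 Fox colorings among 3^4, |V(-1)| = 5: not tricolorable
why: V spans 4 powers of t: at least 4 crossings in any diagram


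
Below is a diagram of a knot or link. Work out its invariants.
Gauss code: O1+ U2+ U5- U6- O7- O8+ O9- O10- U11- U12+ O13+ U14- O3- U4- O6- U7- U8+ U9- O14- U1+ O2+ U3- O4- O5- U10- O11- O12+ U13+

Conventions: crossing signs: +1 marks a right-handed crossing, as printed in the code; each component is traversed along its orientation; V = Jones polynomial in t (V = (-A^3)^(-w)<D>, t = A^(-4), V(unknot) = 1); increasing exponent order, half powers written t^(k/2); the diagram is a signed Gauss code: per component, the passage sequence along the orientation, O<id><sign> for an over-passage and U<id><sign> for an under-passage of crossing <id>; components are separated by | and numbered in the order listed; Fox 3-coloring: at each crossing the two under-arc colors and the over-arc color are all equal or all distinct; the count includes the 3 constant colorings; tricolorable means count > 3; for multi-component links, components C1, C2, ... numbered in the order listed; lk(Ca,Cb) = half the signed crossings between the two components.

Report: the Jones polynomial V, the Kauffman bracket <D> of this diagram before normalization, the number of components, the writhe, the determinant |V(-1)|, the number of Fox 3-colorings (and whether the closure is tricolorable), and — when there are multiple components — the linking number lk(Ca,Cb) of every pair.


V = -t^-6 + t^-5 - t^-4 + 2t^-3 - t^-2 + t^-1
<D> = A^-8 - A^-4 + 2 - A^4 + A^8 - A^12 (w = -4)
1 component over 14 crossings, w = -4
3 Fox colorings among 3^14, |V(-1)| = 7: not tricolorable
why: w = -4 (over 14 crossings) is diagram-only; (-A^3)^(4) removes it from V


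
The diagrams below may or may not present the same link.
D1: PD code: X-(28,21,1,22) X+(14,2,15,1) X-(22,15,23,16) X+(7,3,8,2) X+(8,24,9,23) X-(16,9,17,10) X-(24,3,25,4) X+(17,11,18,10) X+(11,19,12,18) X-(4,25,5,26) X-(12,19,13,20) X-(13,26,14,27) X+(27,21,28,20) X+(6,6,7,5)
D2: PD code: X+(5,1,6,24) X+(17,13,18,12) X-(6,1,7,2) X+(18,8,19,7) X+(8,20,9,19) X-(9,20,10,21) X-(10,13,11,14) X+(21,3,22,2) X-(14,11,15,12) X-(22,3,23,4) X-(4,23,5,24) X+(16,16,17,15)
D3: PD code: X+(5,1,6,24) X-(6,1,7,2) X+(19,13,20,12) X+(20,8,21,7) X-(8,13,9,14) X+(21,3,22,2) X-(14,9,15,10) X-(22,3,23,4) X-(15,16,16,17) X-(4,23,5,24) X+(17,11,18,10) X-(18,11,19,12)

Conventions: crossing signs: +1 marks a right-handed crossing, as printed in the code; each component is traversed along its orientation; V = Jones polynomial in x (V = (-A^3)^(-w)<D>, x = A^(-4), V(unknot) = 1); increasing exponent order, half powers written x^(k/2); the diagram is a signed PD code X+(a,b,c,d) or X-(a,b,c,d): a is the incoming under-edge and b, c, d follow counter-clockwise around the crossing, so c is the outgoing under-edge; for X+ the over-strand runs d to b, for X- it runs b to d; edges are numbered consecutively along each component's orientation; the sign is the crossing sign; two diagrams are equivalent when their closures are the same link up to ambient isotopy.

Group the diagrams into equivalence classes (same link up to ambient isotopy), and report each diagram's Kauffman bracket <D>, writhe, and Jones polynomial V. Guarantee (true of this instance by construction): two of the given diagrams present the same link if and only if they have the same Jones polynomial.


classes: {D1, D2, D3}
V(D1) = 1  [14 crossings, <D> = 1, w = 0]
V(D2) = 1  [12 crossings, <D> = 1, w = 0]
V(D3) = 1  [12 crossings, <D> = A^-6, w = -2]
note: one V(x) for all 3 diagrams — one class (guaranteed)


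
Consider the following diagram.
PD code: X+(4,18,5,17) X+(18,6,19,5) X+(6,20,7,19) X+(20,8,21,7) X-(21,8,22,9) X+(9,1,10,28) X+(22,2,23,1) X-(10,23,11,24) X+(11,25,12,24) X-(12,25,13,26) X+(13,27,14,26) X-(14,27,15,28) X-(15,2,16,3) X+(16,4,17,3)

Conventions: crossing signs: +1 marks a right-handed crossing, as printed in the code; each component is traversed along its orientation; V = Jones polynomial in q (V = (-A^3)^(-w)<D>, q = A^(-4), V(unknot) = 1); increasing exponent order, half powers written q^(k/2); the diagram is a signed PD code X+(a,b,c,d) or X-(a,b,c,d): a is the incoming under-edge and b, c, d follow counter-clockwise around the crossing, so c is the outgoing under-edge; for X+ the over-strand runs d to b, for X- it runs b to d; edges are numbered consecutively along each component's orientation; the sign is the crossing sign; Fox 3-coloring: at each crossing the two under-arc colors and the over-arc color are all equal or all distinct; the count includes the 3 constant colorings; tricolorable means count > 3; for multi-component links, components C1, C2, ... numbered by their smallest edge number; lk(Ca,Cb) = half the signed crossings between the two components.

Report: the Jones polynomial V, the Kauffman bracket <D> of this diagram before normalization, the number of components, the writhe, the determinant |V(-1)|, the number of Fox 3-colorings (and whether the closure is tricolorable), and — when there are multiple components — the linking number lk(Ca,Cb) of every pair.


Jones polynomial: V(q) = q + q^3 - q^4
<D> = -A^-4 + 1 + A^8; writhe +4
components 1, writhe +4 (14 crossings)
3-colorings: 9 of 3^14, det 3 — tricolorable
note: det 3 = |V(-1)|; divisible by 3, so tricolorable


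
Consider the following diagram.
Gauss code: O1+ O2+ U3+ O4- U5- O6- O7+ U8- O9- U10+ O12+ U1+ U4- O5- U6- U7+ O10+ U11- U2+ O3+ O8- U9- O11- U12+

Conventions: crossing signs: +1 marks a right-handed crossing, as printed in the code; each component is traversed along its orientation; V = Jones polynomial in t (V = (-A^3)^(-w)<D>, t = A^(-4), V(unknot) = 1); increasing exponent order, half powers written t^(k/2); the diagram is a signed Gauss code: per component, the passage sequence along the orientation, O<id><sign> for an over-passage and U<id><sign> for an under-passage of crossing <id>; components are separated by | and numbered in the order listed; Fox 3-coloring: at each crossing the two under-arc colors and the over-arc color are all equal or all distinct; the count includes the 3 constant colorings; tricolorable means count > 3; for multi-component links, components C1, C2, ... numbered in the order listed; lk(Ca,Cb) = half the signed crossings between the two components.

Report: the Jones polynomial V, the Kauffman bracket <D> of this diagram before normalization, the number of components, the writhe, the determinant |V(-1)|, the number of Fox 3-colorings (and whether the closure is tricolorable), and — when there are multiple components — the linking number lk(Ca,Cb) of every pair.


V = t^-4 - 4t^-3 + 6t^-2 - 7t^-1 + 9 - 7t + 6t^2 - 4t^3 + t^4
<D> = A^-16 - 4A^-12 + 6A^-8 - 7A^-4 + 9 - 7A^4 + 6A^8 - 4A^12 + A^16 (w = 0)
1 component over 12 crossings, w = 0
27 Fox colorings among 3^12, |V(-1)| = 45: tricolorable
why: |V(-1)| = 45: so tricolorable, since 3 divides 45


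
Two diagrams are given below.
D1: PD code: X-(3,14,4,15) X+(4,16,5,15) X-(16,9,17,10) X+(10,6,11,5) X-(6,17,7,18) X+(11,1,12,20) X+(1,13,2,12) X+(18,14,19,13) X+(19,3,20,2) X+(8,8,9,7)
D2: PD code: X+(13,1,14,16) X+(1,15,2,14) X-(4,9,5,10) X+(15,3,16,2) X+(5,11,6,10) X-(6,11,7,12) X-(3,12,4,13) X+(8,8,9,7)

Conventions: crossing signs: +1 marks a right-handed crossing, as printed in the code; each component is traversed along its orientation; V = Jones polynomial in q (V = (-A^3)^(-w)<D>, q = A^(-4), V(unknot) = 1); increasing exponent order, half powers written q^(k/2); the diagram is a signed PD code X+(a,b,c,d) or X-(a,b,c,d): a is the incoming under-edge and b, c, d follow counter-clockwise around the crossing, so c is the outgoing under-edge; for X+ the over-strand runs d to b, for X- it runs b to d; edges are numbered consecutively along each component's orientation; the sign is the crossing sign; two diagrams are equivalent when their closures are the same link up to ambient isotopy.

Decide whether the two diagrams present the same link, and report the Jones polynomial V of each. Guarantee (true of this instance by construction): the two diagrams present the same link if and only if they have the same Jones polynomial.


equivalent: no
D1 (bracket A^-8 - 2A^-4 + 2 - 2A^4 + 2A^8 - A^12 + A^16; 10 crossings at w = +4): V = q^-1 - 1 + 2q - 2q^2 + 2q^3 - 2q^4 + q^5
V(D2) = q + q^3 - q^4  (w +2, c 8, <D> = -A^-10 + A^-6 + A^2)
key observation: 2 classes among 2 diagrams; unequal V(q) rules out equality


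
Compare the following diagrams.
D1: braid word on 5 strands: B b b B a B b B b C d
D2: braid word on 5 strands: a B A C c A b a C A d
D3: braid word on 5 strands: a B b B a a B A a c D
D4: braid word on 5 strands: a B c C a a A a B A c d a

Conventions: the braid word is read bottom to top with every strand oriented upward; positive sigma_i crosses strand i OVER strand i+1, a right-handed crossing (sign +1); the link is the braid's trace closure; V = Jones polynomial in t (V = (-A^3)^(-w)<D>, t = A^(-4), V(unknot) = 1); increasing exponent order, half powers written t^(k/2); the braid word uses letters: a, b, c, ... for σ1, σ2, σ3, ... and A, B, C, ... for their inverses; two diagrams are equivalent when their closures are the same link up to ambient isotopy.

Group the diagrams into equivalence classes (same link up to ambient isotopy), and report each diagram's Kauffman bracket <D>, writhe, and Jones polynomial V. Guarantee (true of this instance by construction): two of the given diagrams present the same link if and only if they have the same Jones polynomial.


grouping into links: {D1} | {D2} | {D3, D4}
V(D1) = -t^(-1/2) - t^(1/2)  (w +1, c 11, <D> = A + A^5)
D2 (bracket A^-1 + A^7; 11 crossings at w = -1): V = -t^(-5/2) - t^(-1/2)
V(D3) = -t^(-3/2) + t^(-1/2) - 2t^(1/2) + t^(3/2) - 2t^(5/2) + t^(7/2)  [11 crossings, <D> = -A^-11 + 2A^-7 - A^-3 + 2A - A^5 + A^9, w = +1]
V(D4) = -t^(-3/2) + t^(-1/2) - 2t^(1/2) + t^(3/2) - 2t^(5/2) + t^(7/2)  (w +3, c 13, <D> = -A^-5 + 2A^-1 - A^3 + 2A^7 - A^11 + A^15)
why: V(t) takes 3 values over 4 diagrams, fixing the grouping


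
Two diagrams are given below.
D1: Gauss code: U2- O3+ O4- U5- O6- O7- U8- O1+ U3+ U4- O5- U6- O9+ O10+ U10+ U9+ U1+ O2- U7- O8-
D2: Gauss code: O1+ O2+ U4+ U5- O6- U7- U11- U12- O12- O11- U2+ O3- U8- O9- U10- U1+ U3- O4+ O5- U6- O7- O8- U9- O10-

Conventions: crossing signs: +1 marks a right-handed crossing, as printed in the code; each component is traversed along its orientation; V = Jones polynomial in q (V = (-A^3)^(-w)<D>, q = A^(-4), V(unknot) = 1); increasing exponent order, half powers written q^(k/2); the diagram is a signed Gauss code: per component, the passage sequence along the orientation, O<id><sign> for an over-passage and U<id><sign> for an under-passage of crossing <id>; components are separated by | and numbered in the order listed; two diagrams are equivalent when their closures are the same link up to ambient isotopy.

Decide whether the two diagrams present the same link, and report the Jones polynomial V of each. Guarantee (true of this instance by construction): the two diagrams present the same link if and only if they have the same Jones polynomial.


same link: yes
V(D1) = -q^-6 + q^-5 - q^-4 + 2q^-3 - q^-2 + q^-1  [10 crossings, <D> = A^-2 - A^2 + 2A^6 - A^10 + A^14 - A^18, w = -2]
V(D2) = -q^-6 + q^-5 - q^-4 + 2q^-3 - q^-2 + q^-1  [12 crossings, <D> = A^-14 - A^-10 + 2A^-6 - A^-2 + A^2 - A^6, w = -6]
insight: from 10 to 12 crossings by R-moves: one link, two diagrams


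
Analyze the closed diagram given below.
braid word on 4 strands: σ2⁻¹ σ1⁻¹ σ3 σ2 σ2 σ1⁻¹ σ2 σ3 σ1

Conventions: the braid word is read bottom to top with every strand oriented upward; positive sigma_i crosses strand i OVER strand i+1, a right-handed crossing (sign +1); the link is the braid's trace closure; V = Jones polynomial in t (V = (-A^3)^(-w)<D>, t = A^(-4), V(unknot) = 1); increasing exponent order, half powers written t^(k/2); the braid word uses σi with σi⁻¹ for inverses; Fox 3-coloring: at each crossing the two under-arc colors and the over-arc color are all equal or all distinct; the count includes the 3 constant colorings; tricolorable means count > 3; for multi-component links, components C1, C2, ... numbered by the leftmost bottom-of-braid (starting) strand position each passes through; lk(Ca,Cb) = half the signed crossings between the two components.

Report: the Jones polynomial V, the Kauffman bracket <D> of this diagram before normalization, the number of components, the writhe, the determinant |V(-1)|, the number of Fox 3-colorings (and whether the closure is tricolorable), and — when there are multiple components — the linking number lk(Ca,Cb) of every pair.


V = t^-1 - 1 + 2t - 3t^2 + 3t^3 - 2t^4 + 2t^5 - t^6
<D> = A^-15 - 2A^-11 + 2A^-7 - 3A^-3 + 3A - 2A^5 + A^9 - A^13 (w = +3)
1 component over 9 crossings, w = +3
9 Fox colorings among 3^9, |V(-1)| = 15: tricolorable
why: |V(-1)| = 15: so tricolorable, since 3 divides 15
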